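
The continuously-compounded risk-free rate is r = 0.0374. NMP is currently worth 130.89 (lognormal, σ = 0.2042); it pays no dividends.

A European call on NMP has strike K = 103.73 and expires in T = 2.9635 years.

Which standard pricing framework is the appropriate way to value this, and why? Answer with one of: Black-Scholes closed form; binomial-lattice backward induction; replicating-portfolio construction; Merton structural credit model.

Key observation: with NMP following a GBM at constant σ and r, the European call struck at 103.73 prices in closed form — nothing here needs a stepwise model or a balance sheet.

framework: Black-Scholes closed form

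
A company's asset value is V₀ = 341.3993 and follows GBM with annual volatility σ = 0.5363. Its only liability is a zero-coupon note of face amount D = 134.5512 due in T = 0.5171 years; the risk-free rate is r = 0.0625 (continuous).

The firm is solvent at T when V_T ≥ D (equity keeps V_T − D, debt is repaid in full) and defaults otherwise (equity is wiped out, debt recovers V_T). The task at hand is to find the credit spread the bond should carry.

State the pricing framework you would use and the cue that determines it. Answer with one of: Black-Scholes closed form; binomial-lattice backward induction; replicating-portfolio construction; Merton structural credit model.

Key observation: with the firm-asset dynamics (V₀ = 341.3993) and a single zero-coupon liability of face 134.5512 given, debt value, spread, and default probability all derive from the option view of the balance sheet.

framework: Merton structural credit model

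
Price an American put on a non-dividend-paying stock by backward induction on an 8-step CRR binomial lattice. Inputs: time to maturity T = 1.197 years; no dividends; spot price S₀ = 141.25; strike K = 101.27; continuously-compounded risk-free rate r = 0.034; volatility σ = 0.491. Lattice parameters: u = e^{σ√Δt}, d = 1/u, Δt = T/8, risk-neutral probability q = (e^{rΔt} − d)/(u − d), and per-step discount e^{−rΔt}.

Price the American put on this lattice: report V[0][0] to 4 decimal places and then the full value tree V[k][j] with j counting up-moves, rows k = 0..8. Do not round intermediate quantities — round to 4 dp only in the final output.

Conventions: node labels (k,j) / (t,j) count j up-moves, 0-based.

Δt=0.14963  u=1.20916  d=0.82702  q=0.46601  discount=0.99493
step 8 (expiry): payoffs max(K−S,0) = 70.3586 56.0754 35.1925 4.6602 0.0000 0.0000 0.0000 0.0000 0.0000
k=7: (k=7,j=0): S=37.3769, K−S=63.8931, hold=63.3793 ⇒ V=63.8931 exercise | (k=7,j=1): S=54.6475, K−S=46.6225, hold=46.1086 ⇒ V=46.6225 exercise | (k=7,j=2): S=79.8983, K−S=21.3717, hold=20.8578 ⇒ V=21.3717 exercise | (k=7,j=3): S=116.8167, K−S=0.0000, hold=2.4759 ⇒ V=2.4759 continue | (k=7,j=4): S=170.7938, K−S=0.0000, hold=0.0000 ⇒ V=0.0000 continue | (k=7,j=5): S=249.7120, K−S=0.0000, hold=0.0000 ⇒ V=0.0000 continue | (k=7,j=6): S=365.0957, K−S=0.0000, hold=0.0000 ⇒ V=0.0000 continue | (k=7,j=7): S=533.7944, K−S=0.0000, hold=0.0000 ⇒ V=0.0000 continue
k=6: (k=6,j=0): S=45.1946, K−S=56.0754, hold=55.5615 ⇒ V=56.0754 exercise | (k=6,j=1): S=66.0775, K−S=35.1925, hold=34.6786 ⇒ V=35.1925 exercise | (k=6,j=2): S=96.6098, K−S=4.6602, hold=12.5024 ⇒ V=12.5024 continue | (k=6,j=3): S=141.2500, K−S=0.0000, hold=1.3154 ⇒ V=1.3154 continue | (k=6,j=4): S=206.5170, K−S=0.0000, hold=0.0000 ⇒ V=0.0000 continue | (k=6,j=5): S=301.9417, K−S=0.0000, hold=0.0000 ⇒ V=0.0000 continue | (k=6,j=6): S=441.4590, K−S=0.0000, hold=0.0000 ⇒ V=0.0000 continue
k=5: (k=5,j=0): S=54.6475, K−S=46.6225, hold=46.1086 ⇒ V=46.6225 exercise | (k=5,j=1): S=79.8983, K−S=21.3717, hold=24.4938 ⇒ V=24.4938 continue | (k=5,j=2): S=116.8167, K−S=0.0000, hold=7.2522 ⇒ V=7.2522 continue | (k=5,j=3): S=170.7938, K−S=0.0000, hold=0.6988 ⇒ V=0.6988 continue | (k=5,j=4): S=249.7120, K−S=0.0000, hold=0.0000 ⇒ V=0.0000 continue | (k=5,j=5): S=365.0957, K−S=0.0000, hold=0.0000 ⇒ V=0.0000 continue
k=4: (k=4,j=0): S=66.0775, K−S=35.1925, hold=36.1261 ⇒ V=36.1261 continue | (k=4,j=1): S=96.6098, K−S=4.6602, hold=16.3755 ⇒ V=16.3755 continue | (k=4,j=2): S=141.2500, K−S=0.0000, hold=4.1770 ⇒ V=4.1770 continue | (k=4,j=3): S=206.5170, K−S=0.0000, hold=0.3713 ⇒ V=0.3713 continue | (k=4,j=4): S=301.9417, K−S=0.0000, hold=0.0000 ⇒ V=0.0000 continue
k=3: (k=3,j=0): S=79.8983, K−S=21.3717, hold=26.7856 ⇒ V=26.7856 continue | (k=3,j=1): S=116.8167, K−S=0.0000, hold=10.6367 ⇒ V=10.6367 continue | (k=3,j=2): S=170.7938, K−S=0.0000, hold=2.3913 ⇒ V=2.3913 continue | (k=3,j=3): S=249.7120, K−S=0.0000, hold=0.1973 ⇒ V=0.1973 continue
k=2: (k=2,j=0): S=96.6098, K−S=4.6602, hold=19.1623 ⇒ V=19.1623 continue | (k=2,j=1): S=141.2500, K−S=0.0000, hold=6.7598 ⇒ V=6.7598 continue | (k=2,j=2): S=206.5170, K−S=0.0000, hold=1.3619 ⇒ V=1.3619 continue
k=1: (k=1,j=0): S=116.8167, K−S=0.0000, hold=13.3148 ⇒ V=13.3148 continue | (k=1,j=1): S=170.7938, K−S=0.0000, hold=4.2228 ⇒ V=4.2228 continue
k=0: (k=0,j=0): S=141.2500, K−S=0.0000, hold=9.0318 ⇒ V=9.0318 continue

price = 9.0318
tree:
9.0318
13.3148 4.2228
19.1623 6.7598 1.3619
26.7856 10.6367 2.3913 0.1973
36.1261 16.3755 4.1770 0.3713 0.0000
46.6225 24.4938 7.2522 0.6988 0.0000 0.0000
56.0754 35.1925 12.5024 1.3154 0.0000 0.0000 0.0000
63.8931 46.6225 21.3717 2.4759 0.0000 0.0000 0.0000 0.0000
70.3586 56.0754 35.1925 4.6602 0.0000 0.0000 0.0000 0.0000 0.0000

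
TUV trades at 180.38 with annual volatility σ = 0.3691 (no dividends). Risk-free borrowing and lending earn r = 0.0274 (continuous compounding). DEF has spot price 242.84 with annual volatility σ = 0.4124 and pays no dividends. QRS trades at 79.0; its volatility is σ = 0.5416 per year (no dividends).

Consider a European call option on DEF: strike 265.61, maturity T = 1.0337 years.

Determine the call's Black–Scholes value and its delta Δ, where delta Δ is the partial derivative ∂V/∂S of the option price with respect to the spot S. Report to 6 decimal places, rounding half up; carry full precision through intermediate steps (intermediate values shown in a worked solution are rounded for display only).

σ√T = 0.4124·√1.0337 = 0.419291
d₁ = (ln(S/K) + (r+σ²/2)T) / (σ√T) = (ln(242.84/265.61) + (0.0274+0.4124²/2)·1.0337) / 0.419291 = (-0.089626 + 0.116226) / 0.419291 = 0.063440
d₂ = d₁ − σ√T = 0.063440 − 0.419291 = -0.355852
e^{−rT} = 0.972074
N(d₁) = 0.525292,  N(d₂) = 0.360976
Call price V = S·N(d₁) − K·e^{−rT}·N(d₂) = 127.561865 − 93.201277 = 34.360588
Δ = N(d₁) = 0.525292

price = 34.360588
Δ = 0.525292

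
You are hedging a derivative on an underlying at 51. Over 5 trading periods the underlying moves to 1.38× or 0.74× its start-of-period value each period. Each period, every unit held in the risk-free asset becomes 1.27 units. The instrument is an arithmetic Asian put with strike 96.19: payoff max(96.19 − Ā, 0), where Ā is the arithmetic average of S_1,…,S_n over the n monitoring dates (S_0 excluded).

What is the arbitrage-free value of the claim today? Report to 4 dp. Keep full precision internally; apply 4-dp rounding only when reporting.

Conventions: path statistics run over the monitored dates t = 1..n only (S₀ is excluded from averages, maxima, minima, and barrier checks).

price = 2.7817

With p* = (R−d)/(u−d) = 0.8281, sum probability × payoff across the paths and divide by R^5.
Enumerate all 2^5 = 32 price paths (U = up ×1.38, D = down ×0.74); each path with k up-moves has probability p*^k·(1−p*)^(5−k).
DDDDD: Ā=22.5888, payoff=73.6012, prob=0.000150
UDDDD: Ā=42.1251, payoff=54.0649, prob=0.000723
DUDDD: Ā=35.5971, payoff=60.5929, prob=0.000723
UUDDD: Ā=66.3838, payoff=29.8062, prob=0.003482
DDUDD: Ā=30.7664, payoff=65.4236, prob=0.000723
UDUDD: Ā=57.3751, payoff=38.8149, prob=0.003482
DUUDD: Ā=50.8471, payoff=45.3429, prob=0.003482
UUUDD: Ā=94.8231, payoff=1.3669, prob=0.016777
DDDUD: Ā=27.1916, payoff=68.9984, prob=0.000723
UDDUD: Ā=50.7087, payoff=45.4813, prob=0.003482
DUDUD: Ā=44.1807, payoff=52.0093, prob=0.003482
UUDUD: Ā=82.3911, payoff=13.7989, prob=0.016777
DDUUD: Ā=39.3500, payoff=56.8400, prob=0.003482
UDUUD: Ā=73.3825, payoff=22.8075, prob=0.016777
DUUUD: Ā=66.8545, payoff=29.3355, prob=0.016777
UUUUD: Ā=124.6746, payoff=0.0000, prob=0.080834
DDDDU: Ā=24.5463, payoff=71.6437, prob=0.000723
UDDDU: Ā=45.7756, payoff=50.4144, prob=0.003482
DUDDU: Ā=39.2476, payoff=56.9424, prob=0.003482
UUDDU: Ā=73.1915, payoff=22.9985, prob=0.016777
DDUDU: Ā=34.4169, payoff=61.7731, prob=0.003482
UDUDU: Ā=64.1829, payoff=32.0071, prob=0.016777
DUUDU: Ā=57.6549, payoff=38.5351, prob=0.016777
UUUDU: Ā=107.5185, payoff=0.0000, prob=0.080834
DDDUU: Ā=30.8422, payoff=65.3478, prob=0.003482
UDDUU: Ā=57.5165, payoff=38.6735, prob=0.016777
DUDUU: Ā=50.9885, payoff=45.2015, prob=0.016777
UUDUU: Ā=95.0866, payoff=1.1034, prob=0.080834
DDUUU: Ā=46.1578, payoff=50.0322, prob=0.016777
UDUUU: Ā=86.0780, payoff=10.1120, prob=0.080834
DUUUU: Ā=79.5500, payoff=16.6400, prob=0.080834
UUUUU: Ā=148.3499, payoff=0.0000, prob=0.389475
Price = Σ prob·payoff / R^5 = 9.190280 / 3.303837 = 2.7817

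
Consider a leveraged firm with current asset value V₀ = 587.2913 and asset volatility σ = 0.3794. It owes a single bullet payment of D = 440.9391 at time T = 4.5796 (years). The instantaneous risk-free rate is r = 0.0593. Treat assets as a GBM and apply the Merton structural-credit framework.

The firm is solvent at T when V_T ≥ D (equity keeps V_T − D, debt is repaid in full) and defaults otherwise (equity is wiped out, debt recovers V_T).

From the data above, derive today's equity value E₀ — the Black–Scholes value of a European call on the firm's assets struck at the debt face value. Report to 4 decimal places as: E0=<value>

E0=301.4830

Apply the equity-as-call identities (strike 440.9391, horizon 4.5796 years):
d₁ = [ln(V₀/D) + (r + σ²/2)T] / (σ√T)
   = [ln(587.2913/440.9391) + (0.0593 + 0.5·0.3794²)·4.5796] / (0.3794·√4.5796)
   = [0.286614 + 0.601174] / 0.811916 = 1.093448
d₂ = d₁ − σ√T = 1.093448 − 0.811916 = 0.281532
N(d₁) = 0.862902,  N(d₂) = 0.610849,  e^(−rT) = 0.762182
E₀ = V₀·N(d₁) − D·e^(−rT)·N(d₂)
   = 587.2913·0.862902 − 440.9391·0.762182·0.610849 = 301.483048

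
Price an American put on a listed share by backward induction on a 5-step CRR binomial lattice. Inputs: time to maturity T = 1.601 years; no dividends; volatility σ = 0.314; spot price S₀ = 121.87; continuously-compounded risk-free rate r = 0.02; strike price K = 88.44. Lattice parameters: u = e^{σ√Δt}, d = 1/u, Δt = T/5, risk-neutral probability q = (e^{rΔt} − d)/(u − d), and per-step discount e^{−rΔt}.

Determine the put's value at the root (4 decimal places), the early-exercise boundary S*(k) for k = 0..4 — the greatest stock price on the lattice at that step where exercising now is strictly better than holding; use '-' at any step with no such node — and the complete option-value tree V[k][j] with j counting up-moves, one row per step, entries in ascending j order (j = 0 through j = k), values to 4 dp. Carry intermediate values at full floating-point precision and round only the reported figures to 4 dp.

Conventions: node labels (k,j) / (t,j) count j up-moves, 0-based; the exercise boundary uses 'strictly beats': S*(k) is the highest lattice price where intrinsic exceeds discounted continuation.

price = 4.5198
boundary = - - - - 59.8734
tree:
4.5198
7.5035 1.2659
12.1696 2.4206 0.0000
19.1049 4.6287 0.0000 0.0000
28.5666 8.8509 0.0000 0.0000 0.0000
38.3134 16.9246 0.0000 0.0000 0.0000 0.0000

Δt=0.32020  u=1.19444  d=0.83721  q=0.47368  discount=0.99362
step 5 (expiry): payoffs max(K−S,0) = 38.3134 16.9246 0.0000 0.0000 0.0000 0.0000
step 4: (k=4,j=0): S=59.8734, K−S=28.5666, hold=28.0021 ⇒ V=28.5666 exercise | (k=4,j=1): S=85.4211, K−S=3.0189, hold=8.8509 ⇒ V=8.8509 continue | (k=4,j=2): S=121.8700, K−S=0.0000, hold=0.0000 ⇒ V=0.0000 continue | (k=4,j=3): S=173.8715, K−S=0.0000, hold=0.0000 ⇒ V=0.0000 continue | (k=4,j=4): S=248.0618, K−S=0.0000, hold=0.0000 ⇒ V=0.0000 continue  boundary S*=59.8734
step 3: (k=3,j=0): S=71.5154, K−S=16.9246, hold=19.1049 ⇒ V=19.1049 continue | (k=3,j=1): S=102.0307, K−S=0.0000, hold=4.6287 ⇒ V=4.6287 continue | (k=3,j=2): S=145.5669, K−S=0.0000, hold=0.0000 ⇒ V=0.0000 continue | (k=3,j=3): S=207.6797, K−S=0.0000, hold=0.0000 ⇒ V=0.0000 continue  boundary S*=-
step 2: (k=2,j=0): S=85.4211, K−S=3.0189, hold=12.1696 ⇒ V=12.1696 continue | (k=2,j=1): S=121.8700, K−S=0.0000, hold=2.4206 ⇒ V=2.4206 continue | (k=2,j=2): S=173.8715, K−S=0.0000, hold=0.0000 ⇒ V=0.0000 continue  boundary S*=-
step 1: (k=1,j=0): S=102.0307, K−S=0.0000, hold=7.5035 ⇒ V=7.5035 continue | (k=1,j=1): S=145.5669, K−S=0.0000, hold=1.2659 ⇒ V=1.2659 continue  boundary S*=-
step 0: (k=0,j=0): S=121.8700, K−S=0.0000, hold=4.5198 ⇒ V=4.5198 continue  boundary S*=-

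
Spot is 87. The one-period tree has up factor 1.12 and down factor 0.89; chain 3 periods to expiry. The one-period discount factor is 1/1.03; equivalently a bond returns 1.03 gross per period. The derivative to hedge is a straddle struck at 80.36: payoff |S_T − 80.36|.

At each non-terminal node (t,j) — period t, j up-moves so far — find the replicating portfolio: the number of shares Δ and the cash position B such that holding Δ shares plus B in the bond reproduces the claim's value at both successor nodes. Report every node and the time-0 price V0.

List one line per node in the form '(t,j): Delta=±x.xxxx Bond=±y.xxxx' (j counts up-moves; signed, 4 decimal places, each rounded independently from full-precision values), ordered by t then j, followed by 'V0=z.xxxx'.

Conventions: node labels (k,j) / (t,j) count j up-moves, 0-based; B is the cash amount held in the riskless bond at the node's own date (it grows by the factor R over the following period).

Risk-neutral probability p* = (R−d)/(u−d) = (1.03−0.89)/(1.12−0.89) = 0.6087.
Expiry values: V(3,0)=19.0277, V(3,1)=3.1778, V(3,2)=16.7682, V(3,3)=41.8687
  t=2,j=0: stock 68.9127 → up 77.1822 (V=3.1778), down 61.3323 (V=19.0277). Price 9.1067; hedge Δ=-1.0000, bond B=78.0194.
  t=2,j=1: stock 86.7216 → up 97.1282 (V=16.7682), down 77.1822 (V=3.1778). Price 11.1167; hedge Δ=0.6814, bond B=-47.9721.
  t=2,j=2: stock 109.1328 → up 122.2287 (V=41.8687), down 97.1282 (V=16.7682). Price 31.1134; hedge Δ=1.0000, bond B=-78.0194.
  t=1,j=0: stock 77.4300 → up 86.7216 (V=11.1167), down 68.9127 (V=9.1067). Price 10.0293; hedge Δ=0.1129, bond B=1.2902.
  t=1,j=1: stock 97.4400 → up 109.1328 (V=31.1134), down 86.7216 (V=11.1167). Price 22.6103; hedge Δ=0.8923, bond B=-64.3318.
  t=0,j=0: stock 87.0000 → up 97.4400 (V=22.6103), down 77.4300 (V=10.0293). Price 17.1721; hedge Δ=0.6287, bond B=-37.5278.
As a check, the time-0 holding Δ(0,0)·S0 + B(0,0) comes to 17.1721 — exactly V0.

(0,0): Delta=0.6287 Bond=-37.5278
(1,0): Delta=0.1129 Bond=1.2902
(1,1): Delta=0.8923 Bond=-64.3318
(2,0): Delta=-1.0000 Bond=78.0194
(2,1): Delta=0.6814 Bond=-47.9721
(2,2): Delta=1.0000 Bond=-78.0194
V0=17.1721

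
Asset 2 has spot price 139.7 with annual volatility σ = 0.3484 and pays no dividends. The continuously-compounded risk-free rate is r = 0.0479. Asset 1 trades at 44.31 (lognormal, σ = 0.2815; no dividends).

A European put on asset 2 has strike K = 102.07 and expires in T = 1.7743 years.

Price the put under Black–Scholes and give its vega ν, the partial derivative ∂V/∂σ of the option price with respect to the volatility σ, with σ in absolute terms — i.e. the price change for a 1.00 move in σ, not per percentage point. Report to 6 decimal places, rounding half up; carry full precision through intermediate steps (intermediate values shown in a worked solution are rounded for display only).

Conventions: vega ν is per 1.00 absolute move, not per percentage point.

σ√T = 0.3484·√1.7743 = 0.464079
d₁ = (ln(S/K) + (r+σ²/2)T) / (σ√T) = (ln(139.7/102.07) + (0.0479+0.3484²/2)·1.7743) / 0.464079 = (0.313838 + 0.192674) / 0.464079 = 1.091435
d₂ = d₁ − σ√T = 1.091435 − 0.464079 = 0.627357
e^{−rT} = 0.918522
N(−d₁) = 0.137541,  N(−d₂) = 0.265213
Put price V = K·e^{−rT}·N(−d₂) − S·N(−d₁) = 24.864647 − 19.214435 = 5.650212
φ(d₁) = (1/√(2π))·e^{−d₁²/2} = 0.219906
ν = S·φ(d₁)·√T = 40.921116

price = 5.650212
ν = 40.921116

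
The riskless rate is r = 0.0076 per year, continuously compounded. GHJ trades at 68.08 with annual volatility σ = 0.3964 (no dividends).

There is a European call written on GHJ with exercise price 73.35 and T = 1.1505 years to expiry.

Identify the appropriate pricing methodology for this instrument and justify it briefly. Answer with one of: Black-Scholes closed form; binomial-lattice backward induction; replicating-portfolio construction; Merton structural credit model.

Key observation: with GHJ following a GBM at constant σ and r, the European call struck at 73.35 prices in closed form — nothing here needs a stepwise model or a balance sheet.

framework: Black-Scholes closed form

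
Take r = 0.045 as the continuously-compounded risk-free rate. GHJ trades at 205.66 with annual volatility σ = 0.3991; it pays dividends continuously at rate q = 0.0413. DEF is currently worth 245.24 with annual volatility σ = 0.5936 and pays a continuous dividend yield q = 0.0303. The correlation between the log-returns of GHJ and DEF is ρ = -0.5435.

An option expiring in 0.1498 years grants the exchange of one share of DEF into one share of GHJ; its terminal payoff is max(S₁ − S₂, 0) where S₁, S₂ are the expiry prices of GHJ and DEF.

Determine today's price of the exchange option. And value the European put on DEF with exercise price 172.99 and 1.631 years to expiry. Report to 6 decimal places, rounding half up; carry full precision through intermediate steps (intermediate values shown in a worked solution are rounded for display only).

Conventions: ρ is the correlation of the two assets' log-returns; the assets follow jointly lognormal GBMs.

σ_eff = √(σ₁² + σ₂² − 2ρσ₁σ₂) = √(0.3991² + 0.5936² − 2·-0.5435·0.3991·0.5936) = 0.877017
d₁ = (ln(S₁/S₂) + (q₂ − q₁ + σ_eff²/2)T) / (σ_eff√T) = (ln(205.66/245.24) + (0.0303 − 0.0413 + 0.384579)·0.1498) / 0.339441 = -0.353673
d₂ = d₁ − σ_eff√T = -0.353673 − 0.339441 = -0.693113
N(d₁) = 0.361792,  N(d₂) = 0.244119
V = S₁·e^{−q₁T}·N(d₁) − S₂·e^{−q₂T}·N(d₂) = 73.947257 − 59.596685 = 14.350572
[vanilla: DEF put K=172.99]
σ√T = 0.5936·√1.631 = 0.758090
d₁ = (ln(S/K) + (r−q+σ²/2)T) / (σ√T) = (ln(245.24/172.99) + (0.045−0.0303+0.5936²/2)·1.631) / 0.758090 = (0.349004 + 0.311326) / 0.758090 = 0.871044
d₂ = d₁ − σ√T = 0.871044 − 0.758090 = 0.112953
e^{−rT} = 0.929234
e^{−qT} = 0.951782
N(−d₁) = 0.191865,  N(−d₂) = 0.455034
price = K·e^{−rT}·N(−d₂) − S·e^{−qT}·N(−d₁) = 73.145828 − 44.784212 = 28.361616

exchange price = 14.350572
price(DEF put K=172.99) = 28.361616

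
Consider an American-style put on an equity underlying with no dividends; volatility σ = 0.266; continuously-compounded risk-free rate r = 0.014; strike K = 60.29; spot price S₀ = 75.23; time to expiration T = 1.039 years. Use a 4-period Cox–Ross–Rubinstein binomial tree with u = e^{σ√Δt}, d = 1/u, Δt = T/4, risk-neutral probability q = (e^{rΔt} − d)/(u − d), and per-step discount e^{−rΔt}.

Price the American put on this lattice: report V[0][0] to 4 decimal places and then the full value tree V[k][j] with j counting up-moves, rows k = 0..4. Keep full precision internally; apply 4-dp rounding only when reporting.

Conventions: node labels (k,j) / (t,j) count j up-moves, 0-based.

Δt=0.25975  u=1.14519  d=0.87322  q=0.47956  discount=0.99637
step 4 (expiry): payoffs max(K−S,0) = 16.5495 2.9262 0.0000 0.0000 0.0000
k=3: (k=3,j=0): S=50.0911, K−S=10.1989, hold=9.9800 ⇒ V=10.1989 exercise | (k=3,j=1): S=65.6923, K−S=0.0000, hold=1.5174 ⇒ V=1.5174 continue | (k=3,j=2): S=86.1525, K−S=0.0000, hold=0.0000 ⇒ V=0.0000 continue | (k=3,j=3): S=112.9851, K−S=0.0000, hold=0.0000 ⇒ V=0.0000 continue
k=2: (k=2,j=0): S=57.3638, K−S=2.9262, hold=6.0137 ⇒ V=6.0137 continue | (k=2,j=1): S=75.2300, K−S=0.0000, hold=0.7869 ⇒ V=0.7869 continue | (k=2,j=2): S=98.6608, K−S=0.0000, hold=0.0000 ⇒ V=0.0000 continue
k=1: (k=1,j=0): S=65.6923, K−S=0.0000, hold=3.4944 ⇒ V=3.4944 continue | (k=1,j=1): S=86.1525, K−S=0.0000, hold=0.4080 ⇒ V=0.4080 continue
k=0: (k=0,j=0): S=75.2300, K−S=0.0000, hold=2.0070 ⇒ V=2.0070 continue

price = 2.0070
tree:
2.0070
3.4944 0.4080
6.0137 0.7869 0.0000
10.1989 1.5174 0.0000 0.0000
16.5495 2.9262 0.0000 0.0000 0.0000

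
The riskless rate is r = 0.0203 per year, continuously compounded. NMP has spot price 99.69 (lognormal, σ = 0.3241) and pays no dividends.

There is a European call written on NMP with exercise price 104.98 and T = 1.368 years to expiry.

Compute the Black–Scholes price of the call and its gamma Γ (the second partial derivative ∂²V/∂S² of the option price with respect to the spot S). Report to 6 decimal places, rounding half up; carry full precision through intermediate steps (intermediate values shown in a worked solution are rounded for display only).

σ√T = 0.3241·√1.368 = 0.379072
d₁ = (ln(S/K) + (r+σ²/2)T) / (σ√T) = (ln(99.69/104.98) + (0.0203+0.3241²/2)·1.368) / 0.379072 = (-0.051704 + 0.099618) / 0.379072 = 0.126398
d₂ = d₁ − σ√T = 0.126398 − 0.379072 = -0.252675
e^{−rT} = 0.972612
N(d₁) = 0.550291,  N(d₂) = 0.400260
Call price V = S·N(d₁) − K·e^{−rT}·N(d₂) = 54.858549 − 40.868434 = 13.990115
φ(d₁) = (1/√(2π))·e^{−d₁²/2} = 0.395768
Γ = φ(d₁) / (S·σ·√T) = 0.010473

price = 13.990115
Γ = 0.010473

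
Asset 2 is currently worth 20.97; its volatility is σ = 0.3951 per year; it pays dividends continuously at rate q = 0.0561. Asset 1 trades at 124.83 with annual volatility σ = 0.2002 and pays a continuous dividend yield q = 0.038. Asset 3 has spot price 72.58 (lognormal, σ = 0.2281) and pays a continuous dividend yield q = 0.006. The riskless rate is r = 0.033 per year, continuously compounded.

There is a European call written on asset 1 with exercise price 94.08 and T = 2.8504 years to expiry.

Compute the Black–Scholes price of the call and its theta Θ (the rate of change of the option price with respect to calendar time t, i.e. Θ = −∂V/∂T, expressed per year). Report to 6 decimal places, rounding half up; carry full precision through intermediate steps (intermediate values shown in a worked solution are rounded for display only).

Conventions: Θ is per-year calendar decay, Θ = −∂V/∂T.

σ√T = 0.2002·√2.8504 = 0.338000
d₁ = (ln(S/K) + (r−q+σ²/2)T) / (σ√T) = (ln(124.83/94.08) + (0.033−0.038+0.2002²/2)·2.8504) / 0.338000 = (0.282807 + 0.042870) / 0.338000 = 0.963542
d₂ = d₁ − σ√T = 0.963542 − 0.338000 = 0.625542
e^{−rT} = 0.910225
e^{−qT} = 0.897345
N(d₁) = 0.832362,  N(d₂) = 0.734192
Call price V = S·e^{−qT}·N(d₁) − K·e^{−rT}·N(d₂) = 93.237501 − 62.871810 = 30.365691
φ(d₁) = (1/√(2π))·e^{−d₁²/2} = 0.250789
Θ = −S·e^{−qT}·φ(d₁)·σ/(2√T) + q·S·e^{−qT}·N(d₁) − r·K·e^{−rT}·N(d₂) = −1.665586 + 3.543025 − 2.074770 = -0.197331

price = 30.365691
Θ = -0.197331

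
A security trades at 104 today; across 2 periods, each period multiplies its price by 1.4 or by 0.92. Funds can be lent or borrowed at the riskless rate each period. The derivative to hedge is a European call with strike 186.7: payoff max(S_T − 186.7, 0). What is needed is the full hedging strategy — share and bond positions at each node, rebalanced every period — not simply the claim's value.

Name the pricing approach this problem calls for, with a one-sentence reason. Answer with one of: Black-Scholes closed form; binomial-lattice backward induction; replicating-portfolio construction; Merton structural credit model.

Key observation: since the answer must list Δ and B at each node of the 1.4/0.92 lattice on 104, the replicating-portfolio method — solving the two-state system at every node — is the one that applies.

framework: replicating-portfolio construction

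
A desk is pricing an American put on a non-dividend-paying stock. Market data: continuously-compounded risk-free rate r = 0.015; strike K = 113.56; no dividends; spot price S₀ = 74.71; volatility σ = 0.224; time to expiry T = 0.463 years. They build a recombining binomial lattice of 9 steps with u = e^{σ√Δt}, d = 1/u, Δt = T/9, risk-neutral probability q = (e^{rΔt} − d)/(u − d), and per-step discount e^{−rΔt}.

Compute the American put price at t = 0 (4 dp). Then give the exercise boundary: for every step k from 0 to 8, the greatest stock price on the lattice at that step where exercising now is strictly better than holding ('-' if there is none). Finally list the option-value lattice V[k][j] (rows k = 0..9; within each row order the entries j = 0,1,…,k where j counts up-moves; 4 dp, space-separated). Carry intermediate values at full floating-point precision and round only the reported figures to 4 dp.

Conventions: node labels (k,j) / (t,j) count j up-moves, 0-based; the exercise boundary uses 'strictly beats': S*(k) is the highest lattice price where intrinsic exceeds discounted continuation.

price = 38.8500
boundary = 74.7100 78.6038 82.7006 87.0108 91.5458 87.0108 91.5458 96.3170 101.3370
tree:
38.8500
42.5509 34.9562
46.0685 38.8500 30.8594
49.4119 42.5509 34.9562 26.5492
52.5896 46.0685 38.8500 30.8594 22.0142
55.6099 49.4119 42.5509 34.9562 26.5492 17.3469
58.4806 52.5896 46.0685 38.8500 30.8594 22.0142 12.6102
61.2090 55.6099 49.4119 42.5509 34.9562 26.5492 17.2430 7.9016
63.8024 58.4806 52.5896 46.0685 38.8500 30.8594 22.0142 12.2230 3.5034
66.2672 61.2090 55.6099 49.4119 42.5509 34.9562 26.5492 17.2430 6.9414 0.0000

Δt=0.05144  u=1.05212  d=0.95046  q=0.49490  discount=0.99923
step 9 (expiry): payoffs max(K−S,0) = 66.2672 61.2090 55.6099 49.4119 42.5509 34.9562 26.5492 17.2430 6.9414 0.0000
step 8: (k=8,j=0): S=49.7576, K−S=63.8024, hold=63.7148 ⇒ V=63.8024 exercise | (k=8,j=1): S=55.0794, K−S=58.4806, hold=58.3930 ⇒ V=58.4806 exercise | (k=8,j=2): S=60.9704, K−S=52.5896, hold=52.5020 ⇒ V=52.5896 exercise | (k=8,j=3): S=67.4915, K−S=46.0685, hold=45.9809 ⇒ V=46.0685 exercise | (k=8,j=4): S=74.7100, K−S=38.8500, hold=38.7624 ⇒ V=38.8500 exercise | (k=8,j=5): S=82.7006, K−S=30.8594, hold=30.7718 ⇒ V=30.8594 exercise | (k=8,j=6): S=91.5458, K−S=22.0142, hold=21.9266 ⇒ V=22.0142 exercise | (k=8,j=7): S=101.3370, K−S=12.2230, hold=12.1354 ⇒ V=12.2230 exercise | (k=8,j=8): S=112.1754, K−S=1.3846, hold=3.5034 ⇒ V=3.5034 continue  boundary S*=101.3370
step 7: (k=7,j=0): S=52.3510, K−S=61.2090, hold=61.1215 ⇒ V=61.2090 exercise | (k=7,j=1): S=57.9501, K−S=55.6099, hold=55.5223 ⇒ V=55.6099 exercise | (k=7,j=2): S=64.1481, K−S=49.4119, hold=49.3243 ⇒ V=49.4119 exercise | (k=7,j=3): S=71.0091, K−S=42.5509, hold=42.4633 ⇒ V=42.5509 exercise | (k=7,j=4): S=78.6038, K−S=34.9562, hold=34.8686 ⇒ V=34.9562 exercise | (k=7,j=5): S=87.0108, K−S=26.5492, hold=26.4616 ⇒ V=26.5492 exercise | (k=7,j=6): S=96.3170, K−S=17.2430, hold=17.1554 ⇒ V=17.2430 exercise | (k=7,j=7): S=106.6186, K−S=6.9414, hold=7.9016 ⇒ V=7.9016 continue  boundary S*=96.3170
step 6: (k=6,j=0): S=55.0794, K−S=58.4806, hold=58.3930 ⇒ V=58.4806 exercise | (k=6,j=1): S=60.9704, K−S=52.5896, hold=52.5020 ⇒ V=52.5896 exercise | (k=6,j=2): S=67.4915, K−S=46.0685, hold=45.9809 ⇒ V=46.0685 exercise | (k=6,j=3): S=74.7100, K−S=38.8500, hold=38.7624 ⇒ V=38.8500 exercise | (k=6,j=4): S=82.7006, K−S=30.8594, hold=30.7718 ⇒ V=30.8594 exercise | (k=6,j=5): S=91.5458, K−S=22.0142, hold=21.9266 ⇒ V=22.0142 exercise | (k=6,j=6): S=101.3370, K−S=12.2230, hold=12.6102 ⇒ V=12.6102 continue  boundary S*=91.5458
step 5: (k=5,j=0): S=57.9501, K−S=55.6099, hold=55.5223 ⇒ V=55.6099 exercise | (k=5,j=1): S=64.1481, K−S=49.4119, hold=49.3243 ⇒ V=49.4119 exercise | (k=5,j=2): S=71.0091, K−S=42.5509, hold=42.4633 ⇒ V=42.5509 exercise | (k=5,j=3): S=78.6038, K−S=34.9562, hold=34.8686 ⇒ V=34.9562 exercise | (k=5,j=4): S=87.0108, K−S=26.5492, hold=26.4616 ⇒ V=26.5492 exercise | (k=5,j=5): S=96.3170, K−S=17.2430, hold=17.3469 ⇒ V=17.3469 continue  boundary S*=87.0108
step 4: (k=4,j=0): S=60.9704, K−S=52.5896, hold=52.5020 ⇒ V=52.5896 exercise | (k=4,j=1): S=67.4915, K−S=46.0685, hold=45.9809 ⇒ V=46.0685 exercise | (k=4,j=2): S=74.7100, K−S=38.8500, hold=38.7624 ⇒ V=38.8500 exercise | (k=4,j=3): S=82.7006, K−S=30.8594, hold=30.7718 ⇒ V=30.8594 exercise | (k=4,j=4): S=91.5458, K−S=22.0142, hold=21.9780 ⇒ V=22.0142 exercise  boundary S*=91.5458
step 3: (k=3,j=0): S=64.1481, K−S=49.4119, hold=49.3243 ⇒ V=49.4119 exercise | (k=3,j=1): S=71.0091, K−S=42.5509, hold=42.4633 ⇒ V=42.5509 exercise | (k=3,j=2): S=78.6038, K−S=34.9562, hold=34.8686 ⇒ V=34.9562 exercise | (k=3,j=3): S=87.0108, K−S=26.5492, hold=26.4616 ⇒ V=26.5492 exercise  boundary S*=87.0108
step 2: (k=2,j=0): S=67.4915, K−S=46.0685, hold=45.9809 ⇒ V=46.0685 exercise | (k=2,j=1): S=74.7100, K−S=38.8500, hold=38.7624 ⇒ V=38.8500 exercise | (k=2,j=2): S=82.7006, K−S=30.8594, hold=30.7718 ⇒ V=30.8594 exercise  boundary S*=82.7006
step 1: (k=1,j=0): S=71.0091, K−S=42.5509, hold=42.4633 ⇒ V=42.5509 exercise | (k=1,j=1): S=78.6038, K−S=34.9562, hold=34.8686 ⇒ V=34.9562 exercise  boundary S*=78.6038
step 0: (k=0,j=0): S=74.7100, K−S=38.8500, hold=38.7624 ⇒ V=38.8500 exercise  boundary S*=74.7100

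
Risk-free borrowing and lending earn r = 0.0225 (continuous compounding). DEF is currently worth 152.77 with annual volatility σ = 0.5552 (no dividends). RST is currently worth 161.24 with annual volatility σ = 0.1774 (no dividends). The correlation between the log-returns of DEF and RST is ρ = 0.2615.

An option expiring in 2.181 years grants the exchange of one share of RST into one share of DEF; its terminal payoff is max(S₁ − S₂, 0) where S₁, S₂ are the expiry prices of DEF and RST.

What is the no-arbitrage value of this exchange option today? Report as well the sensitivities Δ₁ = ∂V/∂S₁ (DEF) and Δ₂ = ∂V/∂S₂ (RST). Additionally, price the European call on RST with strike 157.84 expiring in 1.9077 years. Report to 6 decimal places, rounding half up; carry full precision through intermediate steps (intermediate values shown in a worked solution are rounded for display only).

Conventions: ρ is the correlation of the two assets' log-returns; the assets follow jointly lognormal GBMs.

σ_eff = √(σ₁² + σ₂² − 2ρσ₁σ₂) = √(0.5552² + 0.1774² − 2·0.2615·0.5552·0.1774) = 0.536848
d₁ = (ln(S₁/S₂) + (q₂ − q₁ + σ_eff²/2)T) / (σ_eff√T) = (ln(152.77/161.24) + (0.0 − 0.0 + 0.144103)·2.181) / 0.792829 = 0.328354
d₂ = d₁ − σ_eff√T = 0.328354 − 0.792829 = -0.464475
N(d₁) = 0.628678,  N(d₂) = 0.321154
V = S₁·e^{−q₁T}·N(d₁) − S₂·e^{−q₂T}·N(d₂) = 96.043130 − 51.782823 = 44.260308
Δ₁ = e^{−q₁T}·N(d₁) = 0.628678;  Δ₂ = −e^{−q₂T}·N(d₂) = -0.321154
[vanilla: RST call K=157.84]
σ√T = 0.1774·√1.9077 = 0.245024
d₁ = (ln(S/K) + (r+σ²/2)T) / (σ√T) = (ln(161.24/157.84) + (0.0225+0.1774²/2)·1.9077) / 0.245024 = (0.021312 + 0.072942) / 0.245024 = 0.384671
d₂ = d₁ − σ√T = 0.384671 − 0.245024 = 0.139647
e^{−rT} = 0.957985
N(d₁) = 0.649760,  N(d₂) = 0.555531
price = S·N(d₁) − K·e^{−rT}·N(d₂) = 104.767226 − 84.000869 = 20.766357

exchange price = 44.260308
Δ1 = 0.628678
Δ2 = -0.321154
price(RST call K=157.84) = 20.766357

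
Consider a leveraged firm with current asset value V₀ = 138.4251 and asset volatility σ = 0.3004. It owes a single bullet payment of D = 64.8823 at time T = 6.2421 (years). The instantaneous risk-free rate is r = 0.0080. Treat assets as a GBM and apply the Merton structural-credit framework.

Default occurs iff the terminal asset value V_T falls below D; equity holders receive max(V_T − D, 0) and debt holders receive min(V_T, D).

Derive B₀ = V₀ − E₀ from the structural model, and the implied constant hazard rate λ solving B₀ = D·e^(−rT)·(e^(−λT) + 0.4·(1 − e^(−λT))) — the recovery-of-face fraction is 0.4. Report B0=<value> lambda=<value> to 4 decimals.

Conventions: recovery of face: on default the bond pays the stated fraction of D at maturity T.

Apply the equity-as-call identities (strike 64.8823, horizon 6.2421 years):
d₁ = [ln(V₀/D) + (r + σ²/2)T] / (σ√T)
   = [ln(138.4251/64.8823) + (0.0080 + 0.5·0.3004²)·6.2421] / (0.3004·√6.2421)
   = [0.757755 + 0.331581] / 0.750525 = 1.451431
d₂ = d₁ − σ√T = 1.451431 − 0.750525 = 0.700906
N(d₁) = 0.926670,  N(d₂) = 0.758319,  e^(−rT) = 0.951290
E₀ = V₀·N(d₁) − D·e^(−rT)·N(d₂)
   = 138.4251·0.926670 − 64.8823·0.951290·0.758319 = 81.469536
B₀ = V₀ − E₀ = 138.4251 − 81.469536 = 56.955564
e^(−λT) = (B₀·e^(rT)/D − 0.4)/(1 − 0.4) = (56.9556·1.051205/64.8823 − 0.4)/0.6 = 0.87129751
λ = −ln(0.87129751)/6.2421 = 0.022071

B0=56.9556 lambda=0.0221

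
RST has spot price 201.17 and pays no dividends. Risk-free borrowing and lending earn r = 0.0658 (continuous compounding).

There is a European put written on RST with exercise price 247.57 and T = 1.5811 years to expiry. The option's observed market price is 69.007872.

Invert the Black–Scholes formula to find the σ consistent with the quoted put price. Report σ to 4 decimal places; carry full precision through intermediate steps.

At σ = 0.5504 the Black–Scholes value reproduces the quote:
σ√T = 0.5504·√1.5811 = 0.692083
d₁ = (ln(S/K) + (r+σ²/2)T) / (σ√T) = (ln(201.17/247.57) + (0.0658+0.5504²/2)·1.5811) / 0.692083 = (-0.207543 + 0.343526) / 0.692083 = 0.196483
d₂ = d₁ − σ√T = 0.196483 − 0.692083 = -0.495600
e^{−rT} = 0.901193
N(−d₁) = 0.422116,  N(−d₂) = 0.689912
V = K·e^{−rT}·N(−d₂) − S·N(−d₁) = 153.924943 − 84.917072 = 69.007872 (the observed quote) — the price is monotone increasing in volatility, hence this σ is the only solution

sigma = 0.5504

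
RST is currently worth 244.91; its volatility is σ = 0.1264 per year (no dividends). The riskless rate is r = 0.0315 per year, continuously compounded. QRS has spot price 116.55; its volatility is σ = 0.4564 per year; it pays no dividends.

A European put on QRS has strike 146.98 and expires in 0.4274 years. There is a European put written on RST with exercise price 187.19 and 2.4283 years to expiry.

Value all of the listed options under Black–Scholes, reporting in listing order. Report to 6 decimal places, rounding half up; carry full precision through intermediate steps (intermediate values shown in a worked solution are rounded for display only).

price(QRS put K=146.98) = 33.676187
price(RST put K=187.19) = 0.649499

[QRS put K=146.98]
σ√T = 0.4564·√0.4274 = 0.298375
d₁ = (ln(S/K) + (r+σ²/2)T) / (σ√T) = (ln(116.55/146.98) + (0.0315+0.4564²/2)·0.4274) / 0.298375 = (-0.231976 + 0.057977) / 0.298375 = -0.583155
d₂ = d₁ − σ√T = -0.583155 − 0.298375 = -0.881531
e^{−rT} = 0.986627
N(−d₁) = 0.720106,  N(−d₂) = 0.810985
price = K·e^{−rT}·N(−d₂) − S·N(−d₁) = 117.604497 − 83.928309 = 33.676187
[RST put K=187.19]
σ√T = 0.1264·√2.4283 = 0.196969
d₁ = (ln(S/K) + (r+σ²/2)T) / (σ√T) = (ln(244.91/187.19) + (0.0315+0.1264²/2)·2.4283) / 0.196969 = (0.268767 + 0.095890) / 0.196969 = 1.851338
d₂ = d₁ − σ√T = 1.851338 − 0.196969 = 1.654369
e^{−rT} = 0.926361
N(−d₁) = 0.032060,  N(−d₂) = 0.049026
price = K·e^{−rT}·N(−d₂) − S·N(−d₁) = 8.501426 − 7.851927 = 0.649499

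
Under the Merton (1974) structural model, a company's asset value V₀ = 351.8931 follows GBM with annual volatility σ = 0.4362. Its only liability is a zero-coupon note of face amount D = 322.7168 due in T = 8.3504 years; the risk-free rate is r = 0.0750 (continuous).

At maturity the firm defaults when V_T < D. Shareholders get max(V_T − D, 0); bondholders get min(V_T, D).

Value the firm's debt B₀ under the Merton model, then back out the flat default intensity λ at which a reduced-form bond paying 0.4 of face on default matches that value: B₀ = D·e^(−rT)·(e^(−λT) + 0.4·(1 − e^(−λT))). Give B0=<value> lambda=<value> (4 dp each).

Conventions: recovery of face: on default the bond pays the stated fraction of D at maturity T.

B0=122.5893 lambda=0.0789

Equity is a call on the firm's assets struck at D = 322.7168:
d₁ = [ln(V₀/D) + (r + σ²/2)T] / (σ√T)
   = [ln(351.8931/322.7168) + (0.0750 + 0.5·0.4362²)·8.3504] / (0.4362·√8.3504)
   = [0.086552 + 1.420697] / 1.260490 = 1.195765
d₂ = d₁ − σ√T = 1.195765 − 1.260490 = -0.064725
N(d₁) = 0.884106,  N(d₂) = 0.474197,  e^(−rT) = 0.534577
E₀ = V₀·N(d₁) − D·e^(−rT)·N(d₂)
   = 351.8931·0.884106 − 322.7168·0.534577·0.474197 = 229.303829
B₀ = V₀ − E₀ = 351.8931 − 229.303829 = 122.589271
e^(−λT) = (B₀·e^(rT)/D − 0.4)/(1 − 0.4) = (122.5893·1.870639/322.7168 − 0.4)/0.6 = 0.51765504
λ = −ln(0.51765504)/8.3504 = 0.078852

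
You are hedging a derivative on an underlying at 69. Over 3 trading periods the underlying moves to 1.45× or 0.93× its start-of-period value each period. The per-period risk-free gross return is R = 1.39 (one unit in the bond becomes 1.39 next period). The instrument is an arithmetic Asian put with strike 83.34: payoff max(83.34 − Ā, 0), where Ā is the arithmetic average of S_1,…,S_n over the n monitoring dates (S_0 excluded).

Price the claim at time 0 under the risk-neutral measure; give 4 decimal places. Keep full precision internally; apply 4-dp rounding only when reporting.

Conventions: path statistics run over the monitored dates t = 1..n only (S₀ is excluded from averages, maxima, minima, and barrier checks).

price = 0.0806

Under the martingale measure an up-move has probability p* = 0.8846; value the claim as the probability-weighted average of per-path payoffs, discounted 3 periods at R = 1.39.
Enumerate all 2^3 = 8 price paths (U = up ×1.45, D = down ×0.93); each path with k up-moves has probability p*^k·(1−p*)^(3−k).
DDD: Ā=59.7829, payoff=23.5571, prob=0.001536
UDD: Ā=93.2099, payoff=0.0000, prob=0.011777
DUD: Ā=81.2499, payoff=2.0901, prob=0.011777
UUD: Ā=126.6800, payoff=0.0000, prob=0.090294
DDU: Ā=70.1271, payoff=13.2129, prob=0.011777
UDU: Ā=109.3380, payoff=0.0000, prob=0.090294
DUU: Ā=97.3780, payoff=0.0000, prob=0.090294
UUU: Ā=151.8259, payoff=0.0000, prob=0.692251
Price = Σ prob·payoff / R^3 = 0.216418 / 2.685619 = 0.0806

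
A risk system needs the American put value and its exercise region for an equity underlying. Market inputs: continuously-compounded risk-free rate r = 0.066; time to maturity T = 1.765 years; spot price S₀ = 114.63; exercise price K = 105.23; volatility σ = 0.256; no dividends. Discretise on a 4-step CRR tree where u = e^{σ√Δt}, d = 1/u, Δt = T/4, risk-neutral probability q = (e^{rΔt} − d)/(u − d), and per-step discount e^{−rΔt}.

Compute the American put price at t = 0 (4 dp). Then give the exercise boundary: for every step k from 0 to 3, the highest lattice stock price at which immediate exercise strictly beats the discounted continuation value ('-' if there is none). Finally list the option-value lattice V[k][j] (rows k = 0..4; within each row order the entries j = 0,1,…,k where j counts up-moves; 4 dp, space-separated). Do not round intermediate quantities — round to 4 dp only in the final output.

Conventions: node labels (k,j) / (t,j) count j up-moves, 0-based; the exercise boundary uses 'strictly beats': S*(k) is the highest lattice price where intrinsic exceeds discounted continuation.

Δt=0.44125, u=1.18537, d=0.84362, q=0.54406, disc=e^(-rΔt)=0.97130
k=4 terminal: V=max(K-S,0) → 47.1686 23.6483 0.0000 0.0000 0.0000
k=3: j=0 S=68.8240 intr=36.4060 cont=33.3856 V=36.4060[EX]; j=1 S=96.7042 intr=8.5258 cont=10.4728 V=10.4728[hold]; j=2 S=135.8786 intr=0.0000 cont=0.0000 V=0.0000[hold]; j=3 S=190.9222 intr=0.0000 cont=0.0000 V=0.0000[hold]  S*(3)=68.8240
k=2: j=0 S=81.5817 intr=23.6483 cont=21.6568 V=23.6483[EX]; j=1 S=114.6300 intr=0.0000 cont=4.6379 V=4.6379[hold]; j=2 S=161.0660 intr=0.0000 cont=0.0000 V=0.0000[hold]  S*(2)=81.5817
k=1: j=0 S=96.7042 intr=8.5258 cont=12.9236 V=12.9236[hold]; j=1 S=135.8786 intr=0.0000 cont=2.0539 V=2.0539[hold]  S*(1)=-
k=0: j=0 S=114.6300 intr=0.0000 cont=6.8087 V=6.8087[hold]  S*(0)=-

price = 6.8087
boundary = - - 81.5817 68.8240
tree:
6.8087
12.9236 2.0539
23.6483 4.6379 0.0000
36.4060 10.4728 0.0000 0.0000
47.1686 23.6483 0.0000 0.0000 0.0000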